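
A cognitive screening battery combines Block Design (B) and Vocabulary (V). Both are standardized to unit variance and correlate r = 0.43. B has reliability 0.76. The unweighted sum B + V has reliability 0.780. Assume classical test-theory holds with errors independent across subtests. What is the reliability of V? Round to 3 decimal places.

Var(B+V) = 2 + 2·0.43 = 2.860.
True-score variance = ρ_B + ρ_V + 2·0.43, so 0.780 = (0.76 + ρ_V + 0.86) / 2.860.
ρ_V = 0.780·2.860 − 0.76 − 0.86 = 0.611.

0.611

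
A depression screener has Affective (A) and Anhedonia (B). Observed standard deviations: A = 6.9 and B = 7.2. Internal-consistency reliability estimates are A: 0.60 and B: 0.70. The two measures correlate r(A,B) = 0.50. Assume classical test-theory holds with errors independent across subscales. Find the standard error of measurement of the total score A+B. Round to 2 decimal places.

Var(total) = 99.45 + 49.68 = 149.13.
True-score variance = 64.854 + 49.68 = 114.534, so reliability = 0.7680.
Error variance = 149.13 − 114.534 = 34.596; SEM = √34.596 = 5.88.

5.88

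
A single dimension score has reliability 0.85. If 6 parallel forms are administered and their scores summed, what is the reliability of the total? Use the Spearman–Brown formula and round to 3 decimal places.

0.971

ρ_k = kρ / (1 + (k−1)ρ) = 6·0.85 / (1 + 5·0.85) = 5.100 / 5.250 = 0.971.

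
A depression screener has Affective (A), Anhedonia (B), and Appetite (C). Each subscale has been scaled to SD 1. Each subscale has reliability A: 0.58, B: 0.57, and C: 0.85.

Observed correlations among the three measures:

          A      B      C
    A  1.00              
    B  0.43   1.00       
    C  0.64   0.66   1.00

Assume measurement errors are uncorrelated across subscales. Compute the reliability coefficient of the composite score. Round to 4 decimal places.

Var(A+B+C) = 3 + 2·[0.43 + 0.64 + 0.66] = 3 + 3.46 = 6.46.
Because errors are independent across components, Cov(Tᵢ,Tⱼ) = Cov(Xᵢ,Xⱼ); the off-diagonal part of the true-score variance is the same as above.
True-score variance = [0.58 + 0.57 + 0.85] + 3.46 = 2 + 3.46 = 5.46.
Reliability = 5.46 / 6.46 = 0.8452.

0.8452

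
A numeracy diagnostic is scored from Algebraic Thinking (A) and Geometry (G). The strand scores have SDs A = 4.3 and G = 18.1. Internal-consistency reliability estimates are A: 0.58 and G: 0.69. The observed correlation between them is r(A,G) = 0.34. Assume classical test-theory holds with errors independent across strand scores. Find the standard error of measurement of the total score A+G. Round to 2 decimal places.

Var(total) = 346.1 + 52.9244 = 399.024.
True-score variance = 236.775 + 52.9244 = 289.7, so reliability = 0.7260.
Error variance = 399.024 − 289.7 = 109.325; SEM = √109.325 = 10.46.

10.46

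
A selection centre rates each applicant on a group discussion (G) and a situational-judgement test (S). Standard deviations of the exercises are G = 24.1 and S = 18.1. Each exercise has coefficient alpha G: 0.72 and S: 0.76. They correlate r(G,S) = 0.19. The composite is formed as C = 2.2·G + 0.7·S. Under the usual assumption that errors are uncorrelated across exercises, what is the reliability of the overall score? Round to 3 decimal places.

Var(C) = 2.2²·24.1² + 0.7²·18.1² + 2·[1.54·24.1·18.1·0.19] = 2971.65 + 255.27 = 3226.92.
Under uncorrelated errors the observed covariances equal the true-score covariances, so only the own-variance terms attenuate.
True-score variance = [2.2²·24.1²·0.72 + 0.7²·18.1²·0.76] + 255.27 = 2146.01 + 255.27 = 2401.28.
Reliability = 2401.28 / 3226.92 = 0.744.

0.744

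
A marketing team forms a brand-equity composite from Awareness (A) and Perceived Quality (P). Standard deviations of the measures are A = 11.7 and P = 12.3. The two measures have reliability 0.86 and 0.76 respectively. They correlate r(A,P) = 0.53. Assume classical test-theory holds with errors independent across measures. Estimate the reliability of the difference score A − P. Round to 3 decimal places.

0.591

Var(A−P) = 11.7² + 12.3² − 2·11.7·12.3·0.53 = 288.18 − 152.545 = 135.635.
With uncorrelated errors the cross-covariances are all true-score covariance, so they carry over unchanged; only the diagonal terms shrink to ρᵢσᵢ².
True-score variance = [11.7²·0.86 + 12.3²·0.76] − 152.545 = 232.706 − 152.545 = 80.1612.
Reliability = 80.1612 / 135.635 = 0.591.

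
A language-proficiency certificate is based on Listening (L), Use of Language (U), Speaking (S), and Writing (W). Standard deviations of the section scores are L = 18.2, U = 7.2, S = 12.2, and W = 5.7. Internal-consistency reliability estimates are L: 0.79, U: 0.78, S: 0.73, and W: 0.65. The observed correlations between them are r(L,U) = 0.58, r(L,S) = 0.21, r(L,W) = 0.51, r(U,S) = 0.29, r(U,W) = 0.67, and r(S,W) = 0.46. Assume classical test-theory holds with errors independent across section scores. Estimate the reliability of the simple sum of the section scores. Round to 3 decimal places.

Var(L+U+S+W) = 18.2² + 7.2² + 12.2² + 5.7² + 2·[18.2·7.2·0.58 + 18.2·12.2·0.21 + 18.2·5.7·0.51 + 7.2·12.2·0.29 + 7.2·5.7·0.67 + 12.2·5.7·0.46] = 564.41 + 520.996 = 1085.41.
Because errors are independent across components, Cov(Tᵢ,Tⱼ) = Cov(Xᵢ,Xⱼ); the off-diagonal part of the true-score variance is the same as above.
True-score variance = [18.2²·0.79 + 7.2²·0.78 + 12.2²·0.73 + 5.7²·0.65] + 520.996 = 431.886 + 520.996 = 952.882.
Reliability = 952.882 / 1085.41 = 0.878.

0.878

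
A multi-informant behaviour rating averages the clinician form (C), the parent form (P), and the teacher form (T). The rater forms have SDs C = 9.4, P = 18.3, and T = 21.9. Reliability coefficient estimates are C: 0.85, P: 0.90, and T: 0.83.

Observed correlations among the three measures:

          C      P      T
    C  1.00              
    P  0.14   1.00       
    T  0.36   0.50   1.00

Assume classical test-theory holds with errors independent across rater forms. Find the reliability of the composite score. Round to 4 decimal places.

0.9145

Var(C+P+T) = 9.4² + 18.3² + 21.9² + 2·[9.4·18.3·0.14 + 9.4·21.9·0.36 + 18.3·21.9·0.50] = 902.86 + 597.155 = 1500.01.
Because errors are independent across components, Cov(Tᵢ,Tⱼ) = Cov(Xᵢ,Xⱼ); the off-diagonal part of the true-score variance is the same as above.
True-score variance = [9.4²·0.85 + 18.3²·0.90 + 21.9²·0.83] + 597.155 = 774.583 + 597.155 = 1371.74.
Reliability = 1371.74 / 1500.01 = 0.9145.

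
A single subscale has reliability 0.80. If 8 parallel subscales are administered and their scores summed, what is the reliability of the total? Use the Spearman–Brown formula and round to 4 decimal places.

ρ_k = kρ / (1 + (k−1)ρ) = 8·0.80 / (1 + 7·0.80) = 6.400 / 6.600 = 0.9697.

0.9697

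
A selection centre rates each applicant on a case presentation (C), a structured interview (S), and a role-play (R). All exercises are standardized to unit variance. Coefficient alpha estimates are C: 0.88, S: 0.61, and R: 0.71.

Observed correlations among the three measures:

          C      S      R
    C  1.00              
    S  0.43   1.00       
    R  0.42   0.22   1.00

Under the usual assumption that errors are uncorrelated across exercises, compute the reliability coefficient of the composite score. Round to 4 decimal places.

0.8444

Var(C+S+R) = 3 + 2·[0.43 + 0.42 + 0.22] = 3 + 2.14 = 5.14.
With uncorrelated errors the cross-covariances are all true-score covariance, so they carry over unchanged; only the diagonal terms shrink to ρᵢσᵢ².
True-score variance = [0.88 + 0.61 + 0.71] + 2.14 = 2.2 + 2.14 = 4.34.
Reliability = 4.34 / 5.14 = 0.8444.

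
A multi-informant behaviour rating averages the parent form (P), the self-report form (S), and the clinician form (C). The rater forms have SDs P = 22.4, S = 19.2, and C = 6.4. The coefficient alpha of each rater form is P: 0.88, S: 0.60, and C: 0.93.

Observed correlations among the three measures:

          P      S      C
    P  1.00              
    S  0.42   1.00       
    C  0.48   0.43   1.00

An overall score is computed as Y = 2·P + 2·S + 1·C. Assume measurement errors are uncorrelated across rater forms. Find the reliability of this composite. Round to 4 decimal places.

0.8472

Var(Y) = 2²·22.4² + 2²·19.2² + 6.4² + 2·[4·22.4·19.2·0.42 + 2·22.4·6.4·0.48 + 2·19.2·6.4·0.43] = 3522.56 + 1931.67 = 5454.23.
Because errors are independent across components, Cov(Tᵢ,Tⱼ) = Cov(Xᵢ,Xⱼ); the off-diagonal part of the true-score variance is the same as above.
True-score variance = [2²·22.4²·0.88 + 2²·19.2²·0.60 + 6.4²·0.93] + 1931.67 = 2689.02 + 1931.67 = 4620.7.
Reliability = 4620.7 / 5454.23 = 0.8472.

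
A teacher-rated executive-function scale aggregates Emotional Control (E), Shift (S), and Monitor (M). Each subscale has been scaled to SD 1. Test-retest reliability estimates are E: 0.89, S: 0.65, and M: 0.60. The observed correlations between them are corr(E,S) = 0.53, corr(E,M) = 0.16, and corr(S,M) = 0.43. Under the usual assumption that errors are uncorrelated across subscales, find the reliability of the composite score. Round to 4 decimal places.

Var(E+S+M) = 3 + 2·[0.53 + 0.16 + 0.43] = 3 + 2.24 = 5.24.
Because errors are independent across components, Cov(Tᵢ,Tⱼ) = Cov(Xᵢ,Xⱼ); the off-diagonal part of the true-score variance is the same as above.
True-score variance = [0.89 + 0.65 + 0.60] + 2.24 = 2.14 + 2.24 = 4.38.
Reliability = 4.38 / 5.24 = 0.8359.

0.8359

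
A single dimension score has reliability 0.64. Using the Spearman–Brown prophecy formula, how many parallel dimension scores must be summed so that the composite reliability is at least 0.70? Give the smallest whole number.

k ≥ ρ*(1−ρ₁)/(ρ₁(1−ρ*)) = 0.70·0.36 / (0.64·0.30) = 1.312.
Smallest integer k = 2.

2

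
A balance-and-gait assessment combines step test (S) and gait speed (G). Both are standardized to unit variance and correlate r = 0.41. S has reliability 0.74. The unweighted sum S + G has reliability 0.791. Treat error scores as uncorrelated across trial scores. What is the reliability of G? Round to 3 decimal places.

0.671

Var(S+G) = 2 + 2·0.41 = 2.820.
True-score variance = ρ_S + ρ_G + 2·0.41, so 0.791 = (0.74 + ρ_G + 0.82) / 2.820.
ρ_G = 0.791·2.820 − 0.74 − 0.82 = 0.671.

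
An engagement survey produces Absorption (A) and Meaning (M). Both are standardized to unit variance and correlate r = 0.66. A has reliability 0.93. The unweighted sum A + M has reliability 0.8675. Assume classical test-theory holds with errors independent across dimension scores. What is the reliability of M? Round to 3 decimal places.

Var(A+M) = 2 + 2·0.66 = 3.320.
True-score variance = ρ_A + ρ_M + 2·0.66, so 0.8675 = (0.93 + ρ_M + 1.32) / 3.320.
ρ_M = 0.8675·3.320 − 0.93 − 1.32 = 0.630.

0.630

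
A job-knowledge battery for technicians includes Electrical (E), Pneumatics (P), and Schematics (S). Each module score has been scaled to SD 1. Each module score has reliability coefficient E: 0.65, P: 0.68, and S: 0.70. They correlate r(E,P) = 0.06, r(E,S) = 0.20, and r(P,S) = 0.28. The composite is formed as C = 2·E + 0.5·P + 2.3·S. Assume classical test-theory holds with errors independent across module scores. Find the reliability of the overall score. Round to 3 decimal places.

0.747

Var(C) = 2² + 0.5² + 2.3² + 2·[0.06 + 4.6·0.20 + 1.15·0.28] = 9.54 + 2.604 = 12.144.
Under uncorrelated errors the observed covariances equal the true-score covariances, so only the own-variance terms attenuate.
True-score variance = [2²·0.65 + 0.5²·0.68 + 2.3²·0.70] + 2.604 = 6.473 + 2.604 = 9.077.
Reliability = 9.077 / 12.144 = 0.747.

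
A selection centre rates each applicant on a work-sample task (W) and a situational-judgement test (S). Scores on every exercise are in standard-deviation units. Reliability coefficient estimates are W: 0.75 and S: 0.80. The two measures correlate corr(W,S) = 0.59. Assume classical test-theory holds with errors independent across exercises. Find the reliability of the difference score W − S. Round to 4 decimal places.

0.4512

Var(W−S) = 1 + 1 − 2·0.59 = 2 − 1.18 = 0.82.
With uncorrelated errors the cross-covariances are all true-score covariance, so they carry over unchanged; only the diagonal terms shrink to ρᵢσᵢ².
True-score variance = [0.75 + 0.80] − 1.18 = 1.55 − 1.18 = 0.37.
Reliability = 0.37 / 0.82 = 0.4512.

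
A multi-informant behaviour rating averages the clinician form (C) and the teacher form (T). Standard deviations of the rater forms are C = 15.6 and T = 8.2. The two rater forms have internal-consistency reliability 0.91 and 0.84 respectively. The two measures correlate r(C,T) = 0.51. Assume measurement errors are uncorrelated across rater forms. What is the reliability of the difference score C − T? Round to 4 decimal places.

0.8187

Var(C−T) = 15.6² + 8.2² − 2·15.6·8.2·0.51 = 310.6 − 130.478 = 180.122.
Because errors are independent across components, Cov(Tᵢ,Tⱼ) = Cov(Xᵢ,Xⱼ); the off-diagonal part of the true-score variance is the same as above.
True-score variance = [15.6²·0.91 + 8.2²·0.84] − 130.478 = 277.939 − 130.478 = 147.461.
Reliability = 147.461 / 180.122 = 0.8187.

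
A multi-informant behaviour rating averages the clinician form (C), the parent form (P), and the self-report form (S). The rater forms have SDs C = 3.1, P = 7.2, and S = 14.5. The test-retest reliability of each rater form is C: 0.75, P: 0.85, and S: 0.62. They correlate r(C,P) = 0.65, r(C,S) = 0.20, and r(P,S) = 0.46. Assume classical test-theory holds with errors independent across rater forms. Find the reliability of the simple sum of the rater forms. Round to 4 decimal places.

0.7828

Var(C+P+S) = 3.1² + 7.2² + 14.5² + 2·[3.1·7.2·0.65 + 3.1·14.5·0.20 + 7.2·14.5·0.46] = 271.7 + 143.044 = 414.744.
With uncorrelated errors the cross-covariances are all true-score covariance, so they carry over unchanged; only the diagonal terms shrink to ρᵢσᵢ².
True-score variance = [3.1²·0.75 + 7.2²·0.85 + 14.5²·0.62] + 143.044 = 181.626 + 143.044 = 324.671.
Reliability = 324.671 / 414.744 = 0.7828.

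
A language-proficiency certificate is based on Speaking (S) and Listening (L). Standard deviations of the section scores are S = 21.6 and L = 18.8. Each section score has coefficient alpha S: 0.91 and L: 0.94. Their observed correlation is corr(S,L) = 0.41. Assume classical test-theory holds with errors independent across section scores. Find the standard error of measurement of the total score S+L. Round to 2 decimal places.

7.95

Var(total) = 820 + 332.986 = 1152.99.
True-score variance = 756.803 + 332.986 = 1089.79, so reliability = 0.9452.
Error variance = 1152.99 − 1089.79 = 63.1968; SEM = √63.1968 = 7.95.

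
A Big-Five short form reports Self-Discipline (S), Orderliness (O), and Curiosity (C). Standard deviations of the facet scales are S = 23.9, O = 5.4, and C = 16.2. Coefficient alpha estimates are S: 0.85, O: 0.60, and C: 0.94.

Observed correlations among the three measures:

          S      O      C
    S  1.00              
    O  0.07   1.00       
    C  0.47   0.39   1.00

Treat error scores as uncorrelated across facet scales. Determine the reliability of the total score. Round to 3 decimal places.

Var(S+O+C) = 23.9² + 5.4² + 16.2² + 2·[23.9·5.4·0.07 + 23.9·16.2·0.47 + 5.4·16.2·0.39] = 862.81 + 450.252 = 1313.06.
Because errors are independent across components, Cov(Tᵢ,Tⱼ) = Cov(Xᵢ,Xⱼ); the off-diagonal part of the true-score variance is the same as above.
True-score variance = [23.9²·0.85 + 5.4²·0.60 + 16.2²·0.94] + 450.252 = 749.718 + 450.252 = 1199.97.
Reliability = 1199.97 / 1313.06 = 0.914.

0.914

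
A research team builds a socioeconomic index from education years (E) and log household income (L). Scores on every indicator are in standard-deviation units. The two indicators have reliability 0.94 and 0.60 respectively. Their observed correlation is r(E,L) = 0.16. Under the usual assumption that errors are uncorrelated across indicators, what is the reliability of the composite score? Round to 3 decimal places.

0.802

Var(E+L) = 2 + 2·[0.16] = 2 + 0.32 = 2.32.
With uncorrelated errors the cross-covariances are all true-score covariance, so they carry over unchanged; only the diagonal terms shrink to ρᵢσᵢ².
True-score variance = [0.94 + 0.60] + 0.32 = 1.54 + 0.32 = 1.86.
Reliability = 1.86 / 2.32 = 0.802.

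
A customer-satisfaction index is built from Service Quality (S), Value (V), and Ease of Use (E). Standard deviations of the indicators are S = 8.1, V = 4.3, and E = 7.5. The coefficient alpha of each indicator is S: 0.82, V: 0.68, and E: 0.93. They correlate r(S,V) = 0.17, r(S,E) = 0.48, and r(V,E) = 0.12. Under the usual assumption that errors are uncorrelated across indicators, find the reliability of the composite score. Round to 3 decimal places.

0.901

Var(S+V+E) = 8.1² + 4.3² + 7.5² + 2·[8.1·4.3·0.17 + 8.1·7.5·0.48 + 4.3·7.5·0.12] = 140.35 + 77.9022 = 218.252.
Because errors are independent across components, Cov(Tᵢ,Tⱼ) = Cov(Xᵢ,Xⱼ); the off-diagonal part of the true-score variance is the same as above.
True-score variance = [8.1²·0.82 + 4.3²·0.68 + 7.5²·0.93] + 77.9022 = 118.686 + 77.9022 = 196.588.
Reliability = 196.588 / 218.252 = 0.901.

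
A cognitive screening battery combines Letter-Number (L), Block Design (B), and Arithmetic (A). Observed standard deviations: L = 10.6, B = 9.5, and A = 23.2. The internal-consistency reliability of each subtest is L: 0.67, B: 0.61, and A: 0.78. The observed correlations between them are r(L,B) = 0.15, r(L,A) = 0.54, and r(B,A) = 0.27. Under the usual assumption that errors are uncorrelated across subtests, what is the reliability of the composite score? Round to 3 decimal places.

Var(L+B+A) = 10.6² + 9.5² + 23.2² + 2·[10.6·9.5·0.15 + 10.6·23.2·0.54 + 9.5·23.2·0.27] = 740.85 + 414.82 = 1155.67.
With uncorrelated errors the cross-covariances are all true-score covariance, so they carry over unchanged; only the diagonal terms shrink to ρᵢσᵢ².
True-score variance = [10.6²·0.67 + 9.5²·0.61 + 23.2²·0.78] + 414.82 = 550.161 + 414.82 = 964.98.
Reliability = 964.98 / 1155.67 = 0.835.

0.835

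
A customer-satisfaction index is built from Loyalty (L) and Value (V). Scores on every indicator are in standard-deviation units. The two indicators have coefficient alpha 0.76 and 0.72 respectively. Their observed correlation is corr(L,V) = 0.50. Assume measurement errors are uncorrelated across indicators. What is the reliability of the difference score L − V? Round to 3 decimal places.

Var(L−V) = 1 + 1 − 2·0.50 = 2 − 1 = 1.
Under uncorrelated errors the observed covariances equal the true-score covariances, so only the own-variance terms attenuate.
True-score variance = [0.76 + 0.72] − 1 = 1.48 − 1 = 0.48.
Reliability = 0.48 / 1 = 0.480.

0.480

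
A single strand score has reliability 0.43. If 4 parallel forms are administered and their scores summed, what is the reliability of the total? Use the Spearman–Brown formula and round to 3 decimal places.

ρ_k = kρ / (1 + (k−1)ρ) = 4·0.43 / (1 + 3·0.43) = 1.720 / 2.290 = 0.751.

0.751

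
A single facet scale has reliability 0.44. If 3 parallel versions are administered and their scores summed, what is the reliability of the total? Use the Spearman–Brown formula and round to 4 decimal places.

ρ_k = kρ / (1 + (k−1)ρ) = 3·0.44 / (1 + 2·0.44) = 1.320 / 1.880 = 0.7021.

0.7021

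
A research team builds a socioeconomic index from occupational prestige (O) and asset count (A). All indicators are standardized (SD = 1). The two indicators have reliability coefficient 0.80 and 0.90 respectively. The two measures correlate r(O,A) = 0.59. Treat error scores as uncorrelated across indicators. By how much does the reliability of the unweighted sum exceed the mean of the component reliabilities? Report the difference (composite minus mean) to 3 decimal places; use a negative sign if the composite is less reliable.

0.056

Var(sum) = 2 + 1.18 = 3.18; true-score variance = 1.7 + 1.18 = 2.88; composite reliability = 0.9057.
Mean component reliability = 0.8500.
Difference = 0.9057 − 0.8500 = 0.056.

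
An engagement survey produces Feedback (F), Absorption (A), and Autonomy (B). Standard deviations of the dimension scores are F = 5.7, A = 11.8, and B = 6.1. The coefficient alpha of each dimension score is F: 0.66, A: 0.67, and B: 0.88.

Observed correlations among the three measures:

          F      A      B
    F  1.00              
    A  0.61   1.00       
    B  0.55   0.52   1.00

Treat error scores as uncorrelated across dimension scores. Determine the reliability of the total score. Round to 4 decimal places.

Var(F+A+B) = 5.7² + 11.8² + 6.1² + 2·[5.7·11.8·0.61 + 5.7·6.1·0.55 + 11.8·6.1·0.52] = 208.94 + 195.163 = 404.103.
With uncorrelated errors the cross-covariances are all true-score covariance, so they carry over unchanged; only the diagonal terms shrink to ρᵢσᵢ².
True-score variance = [5.7²·0.66 + 11.8²·0.67 + 6.1²·0.88] + 195.163 = 147.479 + 195.163 = 342.642.
Reliability = 342.642 / 404.103 = 0.8479.

0.8479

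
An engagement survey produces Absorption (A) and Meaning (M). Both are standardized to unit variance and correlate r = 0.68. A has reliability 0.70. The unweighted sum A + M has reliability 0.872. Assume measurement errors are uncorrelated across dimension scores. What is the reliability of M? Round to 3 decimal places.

0.870

Var(A+M) = 2 + 2·0.68 = 3.360.
True-score variance = ρ_A + ρ_M + 2·0.68, so 0.872 = (0.70 + ρ_M + 1.36) / 3.360.
ρ_M = 0.872·3.360 − 0.70 − 1.36 = 0.870.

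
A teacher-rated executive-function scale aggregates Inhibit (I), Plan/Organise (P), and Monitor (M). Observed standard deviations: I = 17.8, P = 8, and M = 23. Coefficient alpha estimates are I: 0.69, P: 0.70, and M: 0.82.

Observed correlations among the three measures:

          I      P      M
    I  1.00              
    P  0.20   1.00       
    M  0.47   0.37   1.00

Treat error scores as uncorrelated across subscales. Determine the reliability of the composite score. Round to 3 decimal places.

0.857

Var(I+P+M) = 17.8² + 8² + 23² + 2·[17.8·8·0.20 + 17.8·23·0.47 + 8·23·0.37] = 909.84 + 577.956 = 1487.8.
With uncorrelated errors the cross-covariances are all true-score covariance, so they carry over unchanged; only the diagonal terms shrink to ρᵢσᵢ².
True-score variance = [17.8²·0.69 + 8²·0.70 + 23²·0.82] + 577.956 = 697.2 + 577.956 = 1275.16.
Reliability = 1275.16 / 1487.8 = 0.857.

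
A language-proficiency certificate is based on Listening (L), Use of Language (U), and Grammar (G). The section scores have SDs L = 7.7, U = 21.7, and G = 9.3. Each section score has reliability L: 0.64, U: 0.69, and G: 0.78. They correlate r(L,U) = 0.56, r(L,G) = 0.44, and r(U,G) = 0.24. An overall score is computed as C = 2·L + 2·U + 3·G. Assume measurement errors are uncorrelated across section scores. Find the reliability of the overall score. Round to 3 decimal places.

0.818

Var(C) = 2²·7.7² + 2²·21.7² + 3²·9.3² + 2·[4·7.7·21.7·0.56 + 6·7.7·9.3·0.44 + 6·21.7·9.3·0.24] = 2899.13 + 1707.88 = 4607.01.
Under uncorrelated errors the observed covariances equal the true-score covariances, so only the own-variance terms attenuate.
True-score variance = [2²·7.7²·0.64 + 2²·21.7²·0.69 + 3²·9.3²·0.78] + 1707.88 = 2058.6 + 1707.88 = 3766.48.
Reliability = 3766.48 / 4607.01 = 0.818.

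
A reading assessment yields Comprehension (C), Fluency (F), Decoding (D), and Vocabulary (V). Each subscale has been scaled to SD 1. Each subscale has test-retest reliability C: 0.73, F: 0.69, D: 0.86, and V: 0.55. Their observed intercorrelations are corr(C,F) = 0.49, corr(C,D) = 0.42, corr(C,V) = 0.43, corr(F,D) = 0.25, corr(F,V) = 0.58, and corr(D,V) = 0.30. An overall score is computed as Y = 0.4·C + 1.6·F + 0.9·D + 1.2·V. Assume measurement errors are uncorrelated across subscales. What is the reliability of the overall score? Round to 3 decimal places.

Var(Y) = 0.4² + 1.6² + 0.9² + 1.2² + 2·[0.64·0.49 + 0.36·0.42 + 0.48·0.43 + 1.44·0.25 + 1.92·0.58 + 1.08·0.30] = 4.97 + 4.9376 = 9.9076.
With uncorrelated errors the cross-covariances are all true-score covariance, so they carry over unchanged; only the diagonal terms shrink to ρᵢσᵢ².
True-score variance = [0.4²·0.73 + 1.6²·0.69 + 0.9²·0.86 + 1.2²·0.55] + 4.9376 = 3.3718 + 4.9376 = 8.3094.
Reliability = 8.3094 / 9.9076 = 0.839.

0.839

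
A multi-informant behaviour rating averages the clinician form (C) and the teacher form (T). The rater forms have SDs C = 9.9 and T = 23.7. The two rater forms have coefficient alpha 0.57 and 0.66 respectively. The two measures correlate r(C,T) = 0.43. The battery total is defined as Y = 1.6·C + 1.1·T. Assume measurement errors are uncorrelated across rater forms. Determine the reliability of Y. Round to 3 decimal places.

0.736

Var(Y) = 1.6²·9.9² + 1.1²·23.7² + 2·[1.76·9.9·23.7·0.43] = 930.551 + 355.136 = 1285.69.
Because errors are independent across components, Cov(Tᵢ,Tⱼ) = Cov(Xᵢ,Xⱼ); the off-diagonal part of the true-score variance is the same as above.
True-score variance = [1.6²·9.9²·0.57 + 1.1²·23.7²·0.66] + 355.136 = 591.582 + 355.136 = 946.718.
Reliability = 946.718 / 1285.69 = 0.736.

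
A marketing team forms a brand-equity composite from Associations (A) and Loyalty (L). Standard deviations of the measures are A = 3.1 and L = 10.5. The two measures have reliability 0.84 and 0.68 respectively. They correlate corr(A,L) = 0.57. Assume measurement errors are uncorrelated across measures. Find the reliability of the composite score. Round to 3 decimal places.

0.765

Var(A+L) = 3.1² + 10.5² + 2·[3.1·10.5·0.57] = 119.86 + 37.107 = 156.967.
Because errors are independent across components, Cov(Tᵢ,Tⱼ) = Cov(Xᵢ,Xⱼ); the off-diagonal part of the true-score variance is the same as above.
True-score variance = [3.1²·0.84 + 10.5²·0.68] + 37.107 = 83.0424 + 37.107 = 120.149.
Reliability = 120.149 / 156.967 = 0.765.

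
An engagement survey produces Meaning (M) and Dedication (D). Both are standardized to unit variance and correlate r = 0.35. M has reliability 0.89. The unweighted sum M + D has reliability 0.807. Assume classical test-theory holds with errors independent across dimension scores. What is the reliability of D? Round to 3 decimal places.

0.589

Var(M+D) = 2 + 2·0.35 = 2.700.
True-score variance = ρ_M + ρ_D + 2·0.35, so 0.807 = (0.89 + ρ_D + 0.70) / 2.700.
ρ_D = 0.807·2.700 − 0.89 − 0.70 = 0.589.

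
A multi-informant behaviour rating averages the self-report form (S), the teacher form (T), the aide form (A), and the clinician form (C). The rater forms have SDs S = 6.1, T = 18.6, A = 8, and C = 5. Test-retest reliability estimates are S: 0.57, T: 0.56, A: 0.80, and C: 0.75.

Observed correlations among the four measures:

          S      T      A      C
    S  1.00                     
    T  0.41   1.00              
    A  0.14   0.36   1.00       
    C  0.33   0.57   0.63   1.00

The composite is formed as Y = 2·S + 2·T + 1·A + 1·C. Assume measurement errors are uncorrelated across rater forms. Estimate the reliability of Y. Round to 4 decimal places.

0.7274

Var(Y) = 2²·6.1² + 2²·18.6² + 8² + 5² + 2·[4·6.1·18.6·0.41 + 2·6.1·8·0.14 + 2·6.1·5·0.33 + 2·18.6·8·0.36 + 2·18.6·5·0.57 + 8·5·0.63] = 1621.68 + 916.449 = 2538.13.
Because errors are independent across components, Cov(Tᵢ,Tⱼ) = Cov(Xᵢ,Xⱼ); the off-diagonal part of the true-score variance is the same as above.
True-score variance = [2²·6.1²·0.57 + 2²·18.6²·0.56 + 8²·0.80 + 5²·0.75] + 916.449 = 929.739 + 916.449 = 1846.19.
Reliability = 1846.19 / 2538.13 = 0.7274.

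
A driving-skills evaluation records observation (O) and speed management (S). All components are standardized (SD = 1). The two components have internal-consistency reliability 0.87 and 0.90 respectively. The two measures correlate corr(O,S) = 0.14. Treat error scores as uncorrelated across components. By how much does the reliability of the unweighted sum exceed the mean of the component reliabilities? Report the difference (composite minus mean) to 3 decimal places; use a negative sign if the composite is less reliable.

0.014

Var(sum) = 2 + 0.28 = 2.28; true-score variance = 1.77 + 0.28 = 2.05; composite reliability = 0.8991.
Mean component reliability = 0.8850.
Difference = 0.8991 − 0.8850 = 0.014.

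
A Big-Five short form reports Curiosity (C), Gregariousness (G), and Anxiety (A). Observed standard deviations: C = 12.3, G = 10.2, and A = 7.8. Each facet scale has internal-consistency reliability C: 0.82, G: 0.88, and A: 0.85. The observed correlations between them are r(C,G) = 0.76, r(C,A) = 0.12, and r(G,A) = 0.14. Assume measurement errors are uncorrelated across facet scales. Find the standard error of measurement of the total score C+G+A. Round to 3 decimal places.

Var(total) = 316.17 + 236.002 = 552.172.
True-score variance = 267.327 + 236.002 = 503.329, so reliability = 0.9115.
Error variance = 552.172 − 503.329 = 48.843; SEM = √48.843 = 6.989.

6.989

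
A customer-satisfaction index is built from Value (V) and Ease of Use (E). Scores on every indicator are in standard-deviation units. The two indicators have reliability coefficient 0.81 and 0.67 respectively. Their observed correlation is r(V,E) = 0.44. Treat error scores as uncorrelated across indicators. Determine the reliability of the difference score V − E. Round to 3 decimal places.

0.536

Var(V−E) = 1 + 1 − 2·0.44 = 2 − 0.88 = 1.12.
Under uncorrelated errors the observed covariances equal the true-score covariances, so only the own-variance terms attenuate.
True-score variance = [0.81 + 0.67] − 0.88 = 1.48 − 0.88 = 0.6.
Reliability = 0.6 / 1.12 = 0.536.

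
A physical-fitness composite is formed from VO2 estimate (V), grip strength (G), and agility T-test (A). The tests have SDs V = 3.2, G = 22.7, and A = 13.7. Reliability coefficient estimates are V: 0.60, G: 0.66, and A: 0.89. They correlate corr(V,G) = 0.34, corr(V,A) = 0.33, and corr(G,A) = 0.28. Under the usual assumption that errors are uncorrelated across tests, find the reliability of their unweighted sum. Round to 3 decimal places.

Var(V+G+A) = 3.2² + 22.7² + 13.7² + 2·[3.2·22.7·0.34 + 3.2·13.7·0.33 + 22.7·13.7·0.28] = 713.22 + 252.484 = 965.704.
With uncorrelated errors the cross-covariances are all true-score covariance, so they carry over unchanged; only the diagonal terms shrink to ρᵢσᵢ².
True-score variance = [3.2²·0.60 + 22.7²·0.66 + 13.7²·0.89] + 252.484 = 513.279 + 252.484 = 765.764.
Reliability = 765.764 / 965.704 = 0.793.

0.793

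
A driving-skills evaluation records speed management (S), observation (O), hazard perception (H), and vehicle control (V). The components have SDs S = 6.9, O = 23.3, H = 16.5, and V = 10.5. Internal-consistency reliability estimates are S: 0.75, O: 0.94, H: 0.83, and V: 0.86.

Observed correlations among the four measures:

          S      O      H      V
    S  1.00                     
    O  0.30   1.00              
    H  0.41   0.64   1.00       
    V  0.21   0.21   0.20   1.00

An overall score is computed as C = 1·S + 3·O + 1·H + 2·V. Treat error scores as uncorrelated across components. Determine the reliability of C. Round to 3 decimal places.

Var(C) = 6.9² + 3²·23.3² + 16.5² + 2²·10.5² + 2·[3·6.9·23.3·0.30 + 6.9·16.5·0.41 + 2·6.9·10.5·0.21 + 3·23.3·16.5·0.64 + 6·23.3·10.5·0.21 + 2·16.5·10.5·0.20] = 5646.87 + 2675.01 = 8321.88.
Under uncorrelated errors the observed covariances equal the true-score covariances, so only the own-variance terms attenuate.
True-score variance = [6.9²·0.75 + 3²·23.3²·0.94 + 16.5²·0.83 + 2²·10.5²·0.86] + 2675.01 = 5233.78 + 2675.01 = 7908.79.
Reliability = 7908.79 / 8321.88 = 0.950.

0.950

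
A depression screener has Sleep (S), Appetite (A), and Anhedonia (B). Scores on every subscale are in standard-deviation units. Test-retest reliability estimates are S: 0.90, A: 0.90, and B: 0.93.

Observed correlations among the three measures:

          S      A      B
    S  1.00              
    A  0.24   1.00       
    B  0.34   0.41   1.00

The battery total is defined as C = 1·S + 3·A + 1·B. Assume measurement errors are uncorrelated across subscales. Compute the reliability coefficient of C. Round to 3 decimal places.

0.931

Var(C) = 1 + 3² + 1 + 2·[3·0.24 + 0.34 + 3·0.41] = 11 + 4.58 = 15.58.
With uncorrelated errors the cross-covariances are all true-score covariance, so they carry over unchanged; only the diagonal terms shrink to ρᵢσᵢ².
True-score variance = [0.90 + 3²·0.90 + 0.93] + 4.58 = 9.93 + 4.58 = 14.51.
Reliability = 14.51 / 15.58 = 0.931.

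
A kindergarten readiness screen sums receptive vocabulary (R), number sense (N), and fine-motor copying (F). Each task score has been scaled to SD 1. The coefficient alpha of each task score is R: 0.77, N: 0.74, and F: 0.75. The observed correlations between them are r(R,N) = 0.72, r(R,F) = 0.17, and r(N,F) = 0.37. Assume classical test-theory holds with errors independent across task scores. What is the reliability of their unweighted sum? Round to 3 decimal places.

Var(R+N+F) = 3 + 2·[0.72 + 0.17 + 0.37] = 3 + 2.52 = 5.52.
Because errors are independent across components, Cov(Tᵢ,Tⱼ) = Cov(Xᵢ,Xⱼ); the off-diagonal part of the true-score variance is the same as above.
True-score variance = [0.77 + 0.74 + 0.75] + 2.52 = 2.26 + 2.52 = 4.78.
Reliability = 4.78 / 5.52 = 0.866.

0.866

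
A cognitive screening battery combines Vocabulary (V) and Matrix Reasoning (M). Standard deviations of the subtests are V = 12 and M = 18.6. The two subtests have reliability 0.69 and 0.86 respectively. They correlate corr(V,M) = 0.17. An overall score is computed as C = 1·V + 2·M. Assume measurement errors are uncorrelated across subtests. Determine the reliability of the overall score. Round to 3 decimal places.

0.858

Var(C) = 12² + 2²·18.6² + 2·[2·12·18.6·0.17] = 1527.84 + 151.776 = 1679.62.
Under uncorrelated errors the observed covariances equal the true-score covariances, so only the own-variance terms attenuate.
True-score variance = [12²·0.69 + 2²·18.6²·0.86] + 151.776 = 1289.46 + 151.776 = 1441.24.
Reliability = 1441.24 / 1679.62 = 0.858.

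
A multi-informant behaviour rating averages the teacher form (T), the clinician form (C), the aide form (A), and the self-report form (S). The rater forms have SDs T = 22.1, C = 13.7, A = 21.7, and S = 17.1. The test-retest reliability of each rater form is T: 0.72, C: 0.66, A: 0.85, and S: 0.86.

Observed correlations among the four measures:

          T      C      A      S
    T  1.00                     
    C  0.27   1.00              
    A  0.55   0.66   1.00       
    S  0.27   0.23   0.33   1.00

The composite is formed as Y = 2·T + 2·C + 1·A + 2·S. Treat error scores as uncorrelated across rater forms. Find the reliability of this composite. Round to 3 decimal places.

Var(Y) = 2²·22.1² + 2²·13.7² + 21.7² + 2²·17.1² + 2·[4·22.1·13.7·0.27 + 2·22.1·21.7·0.55 + 4·22.1·17.1·0.27 + 2·13.7·21.7·0.66 + 4·13.7·17.1·0.23 + 2·21.7·17.1·0.33] = 4344.93 + 4231.04 = 8575.97.
Under uncorrelated errors the observed covariances equal the true-score covariances, so only the own-variance terms attenuate.
True-score variance = [2²·22.1²·0.72 + 2²·13.7²·0.66 + 21.7²·0.85 + 2²·17.1²·0.86] + 4231.04 = 3308.27 + 4231.04 = 7539.31.
Reliability = 7539.31 / 8575.97 = 0.879.

0.879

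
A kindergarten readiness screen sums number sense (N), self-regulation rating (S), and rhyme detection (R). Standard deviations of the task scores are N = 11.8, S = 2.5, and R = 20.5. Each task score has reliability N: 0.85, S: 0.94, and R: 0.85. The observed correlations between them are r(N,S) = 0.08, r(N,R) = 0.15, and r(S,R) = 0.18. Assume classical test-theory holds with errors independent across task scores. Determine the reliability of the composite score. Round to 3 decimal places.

Var(N+S+R) = 11.8² + 2.5² + 20.5² + 2·[11.8·2.5·0.08 + 11.8·20.5·0.15 + 2.5·20.5·0.18] = 565.74 + 95.74 = 661.48.
Because errors are independent across components, Cov(Tᵢ,Tⱼ) = Cov(Xᵢ,Xⱼ); the off-diagonal part of the true-score variance is the same as above.
True-score variance = [11.8²·0.85 + 2.5²·0.94 + 20.5²·0.85] + 95.74 = 481.441 + 95.74 = 577.181.
Reliability = 577.181 / 661.48 = 0.873.

0.873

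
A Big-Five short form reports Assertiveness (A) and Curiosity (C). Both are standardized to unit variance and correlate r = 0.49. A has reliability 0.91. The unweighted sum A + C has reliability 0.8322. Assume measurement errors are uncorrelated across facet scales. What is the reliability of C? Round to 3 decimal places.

Var(A+C) = 2 + 2·0.49 = 2.980.
True-score variance = ρ_A + ρ_C + 2·0.49, so 0.8322 = (0.91 + ρ_C + 0.98) / 2.980.
ρ_C = 0.8322·2.980 − 0.91 − 0.98 = 0.590.

0.590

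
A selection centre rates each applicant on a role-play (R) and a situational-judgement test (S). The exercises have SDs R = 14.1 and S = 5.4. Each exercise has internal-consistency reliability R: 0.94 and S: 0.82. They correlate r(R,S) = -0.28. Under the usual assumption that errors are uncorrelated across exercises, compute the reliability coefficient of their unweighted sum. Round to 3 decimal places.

Var(R+S) = 14.1² + 5.4² + 2·[14.1·5.4·(-0.28)] = 227.97 − 42.6384 = 185.332.
Under uncorrelated errors the observed covariances equal the true-score covariances, so only the own-variance terms attenuate.
True-score variance = [14.1²·0.94 + 5.4²·0.82] − 42.6384 = 210.793 − 42.6384 = 168.154.
Reliability = 168.154 / 185.332 = 0.907.

0.907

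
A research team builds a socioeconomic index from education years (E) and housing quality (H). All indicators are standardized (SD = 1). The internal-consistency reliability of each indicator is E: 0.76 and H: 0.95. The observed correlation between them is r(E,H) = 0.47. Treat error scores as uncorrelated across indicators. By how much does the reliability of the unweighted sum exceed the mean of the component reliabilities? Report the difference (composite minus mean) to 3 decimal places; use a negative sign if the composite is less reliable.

0.046

Var(sum) = 2 + 0.94 = 2.94; true-score variance = 1.71 + 0.94 = 2.65; composite reliability = 0.9014.
Mean component reliability = 0.8550.
Difference = 0.9014 − 0.8550 = 0.046.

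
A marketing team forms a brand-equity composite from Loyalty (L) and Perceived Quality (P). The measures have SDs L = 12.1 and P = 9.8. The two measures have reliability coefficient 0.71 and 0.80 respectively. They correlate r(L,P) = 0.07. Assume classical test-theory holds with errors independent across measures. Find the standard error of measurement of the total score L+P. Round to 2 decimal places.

Var(total) = 242.45 + 16.6012 = 259.051.
True-score variance = 180.783 + 16.6012 = 197.384, so reliability = 0.7620.
Error variance = 259.051 − 197.384 = 61.6669; SEM = √61.6669 = 7.85.

7.85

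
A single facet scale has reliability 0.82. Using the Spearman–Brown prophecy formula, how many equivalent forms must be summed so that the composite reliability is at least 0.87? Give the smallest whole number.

k ≥ ρ*(1−ρ₁)/(ρ₁(1−ρ*)) = 0.87·0.18 / (0.82·0.13) = 1.469.
Smallest integer k = 2.

2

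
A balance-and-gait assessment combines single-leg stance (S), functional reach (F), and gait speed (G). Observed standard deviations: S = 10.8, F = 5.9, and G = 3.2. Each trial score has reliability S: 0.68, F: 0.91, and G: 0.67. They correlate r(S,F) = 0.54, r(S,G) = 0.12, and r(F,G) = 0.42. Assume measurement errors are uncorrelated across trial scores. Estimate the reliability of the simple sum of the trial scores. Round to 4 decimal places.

Var(S+F+G) = 10.8² + 5.9² + 3.2² + 2·[10.8·5.9·0.54 + 10.8·3.2·0.12 + 5.9·3.2·0.42] = 161.69 + 92.9712 = 254.661.
With uncorrelated errors the cross-covariances are all true-score covariance, so they carry over unchanged; only the diagonal terms shrink to ρᵢσᵢ².
True-score variance = [10.8²·0.68 + 5.9²·0.91 + 3.2²·0.67] + 92.9712 = 117.853 + 92.9712 = 210.824.
Reliability = 210.824 / 254.661 = 0.8279.

0.8279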